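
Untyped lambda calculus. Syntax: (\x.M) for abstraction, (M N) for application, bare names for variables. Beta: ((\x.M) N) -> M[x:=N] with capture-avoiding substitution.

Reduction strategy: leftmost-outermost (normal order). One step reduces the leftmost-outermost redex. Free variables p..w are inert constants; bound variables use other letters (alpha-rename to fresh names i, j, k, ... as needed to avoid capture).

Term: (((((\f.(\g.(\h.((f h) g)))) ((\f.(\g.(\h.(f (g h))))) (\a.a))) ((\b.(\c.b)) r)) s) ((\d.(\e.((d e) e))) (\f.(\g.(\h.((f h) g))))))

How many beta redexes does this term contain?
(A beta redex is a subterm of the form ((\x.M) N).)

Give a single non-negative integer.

Term: (((((\f.(\g.(\h.((f h) g)))) ((\f.(\g.(\h.(f (g h))))) (\a.a))) ((\b.(\c.b)) r)) s) ((\d.(\e.((d e) e))) (\f.(\g.(\h.((f h) g))))))
  Redex: ((\f.(\g.(\h.((f h) g)))) ((\f.(\g.(\h.(f (g h))))) (\a.a)))
  Redex: ((\f.(\g.(\h.(f (g h))))) (\a.a))
  Redex: ((\b.(\c.b)) r)
  Redex: ((\d.(\e.((d e) e))) (\f.(\g.(\h.((f h) g)))))
Total redexes: 4

Answer: 4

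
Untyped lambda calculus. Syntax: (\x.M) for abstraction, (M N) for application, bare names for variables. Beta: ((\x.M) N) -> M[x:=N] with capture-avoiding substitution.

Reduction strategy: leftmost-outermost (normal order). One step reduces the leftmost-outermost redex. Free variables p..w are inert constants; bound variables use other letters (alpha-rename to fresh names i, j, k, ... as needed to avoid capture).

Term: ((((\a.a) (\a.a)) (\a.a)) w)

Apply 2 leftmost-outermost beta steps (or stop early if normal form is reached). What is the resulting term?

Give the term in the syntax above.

Step 0: ((((\a.a) (\a.a)) (\a.a)) w)
Step 1: (((\a.a) (\a.a)) w)
Step 2: ((\a.a) w)

Answer: ((\a.a) w)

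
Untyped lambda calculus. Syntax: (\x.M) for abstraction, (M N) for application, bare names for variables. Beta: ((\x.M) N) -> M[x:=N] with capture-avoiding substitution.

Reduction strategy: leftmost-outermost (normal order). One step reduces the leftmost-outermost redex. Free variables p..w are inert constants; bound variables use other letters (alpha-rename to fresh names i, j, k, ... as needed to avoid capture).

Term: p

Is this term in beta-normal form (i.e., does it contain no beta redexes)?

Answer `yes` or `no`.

Answer: yes

Derivation:
Term: p
No beta redexes found.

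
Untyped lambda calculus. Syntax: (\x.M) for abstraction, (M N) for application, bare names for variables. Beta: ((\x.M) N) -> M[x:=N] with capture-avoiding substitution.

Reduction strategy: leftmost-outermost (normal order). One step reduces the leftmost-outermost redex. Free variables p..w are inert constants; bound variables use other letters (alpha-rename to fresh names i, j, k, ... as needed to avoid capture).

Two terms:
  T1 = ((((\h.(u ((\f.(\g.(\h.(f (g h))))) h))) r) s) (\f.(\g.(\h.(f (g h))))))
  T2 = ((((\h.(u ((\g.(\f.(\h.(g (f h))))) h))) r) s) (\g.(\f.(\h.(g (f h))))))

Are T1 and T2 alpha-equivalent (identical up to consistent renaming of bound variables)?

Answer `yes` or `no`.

Answer: yes

Derivation:
Term 1: ((((\h.(u ((\f.(\g.(\h.(f (g h))))) h))) r) s) (\f.(\g.(\h.(f (g h))))))
Term 2: ((((\h.(u ((\g.(\f.(\h.(g (f h))))) h))) r) s) (\g.(\f.(\h.(g (f h))))))
Alpha-equivalence: compare structure up to binder renaming.
Result: True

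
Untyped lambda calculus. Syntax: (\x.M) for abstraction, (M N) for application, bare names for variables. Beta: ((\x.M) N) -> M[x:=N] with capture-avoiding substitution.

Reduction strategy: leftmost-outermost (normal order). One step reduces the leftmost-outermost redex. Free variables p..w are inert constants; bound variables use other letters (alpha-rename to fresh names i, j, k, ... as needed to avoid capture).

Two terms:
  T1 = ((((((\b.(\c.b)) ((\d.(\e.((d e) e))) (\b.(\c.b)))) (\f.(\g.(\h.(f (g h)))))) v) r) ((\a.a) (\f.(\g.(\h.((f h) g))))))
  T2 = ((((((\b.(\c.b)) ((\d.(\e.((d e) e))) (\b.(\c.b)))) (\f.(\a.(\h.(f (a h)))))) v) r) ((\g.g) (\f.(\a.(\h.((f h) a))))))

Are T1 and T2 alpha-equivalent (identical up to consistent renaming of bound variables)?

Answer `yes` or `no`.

Term 1: ((((((\b.(\c.b)) ((\d.(\e.((d e) e))) (\b.(\c.b)))) (\f.(\g.(\h.(f (g h)))))) v) r) ((\a.a) (\f.(\g.(\h.((f h) g))))))
Term 2: ((((((\b.(\c.b)) ((\d.(\e.((d e) e))) (\b.(\c.b)))) (\f.(\a.(\h.(f (a h)))))) v) r) ((\g.g) (\f.(\a.(\h.((f h) a))))))
Alpha-equivalence: compare structure up to binder renaming.
Result: True

Answer: yes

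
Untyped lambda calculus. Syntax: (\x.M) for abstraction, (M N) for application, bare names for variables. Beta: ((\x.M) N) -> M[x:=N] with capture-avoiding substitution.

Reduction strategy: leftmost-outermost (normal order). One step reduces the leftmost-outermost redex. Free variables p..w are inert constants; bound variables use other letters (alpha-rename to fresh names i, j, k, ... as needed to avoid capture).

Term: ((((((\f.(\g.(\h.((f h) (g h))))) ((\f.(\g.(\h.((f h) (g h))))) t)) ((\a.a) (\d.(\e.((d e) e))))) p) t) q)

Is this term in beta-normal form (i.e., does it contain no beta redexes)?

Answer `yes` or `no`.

Term: ((((((\f.(\g.(\h.((f h) (g h))))) ((\f.(\g.(\h.((f h) (g h))))) t)) ((\a.a) (\d.(\e.((d e) e))))) p) t) q)
Found 3 beta redex(es).

Answer: no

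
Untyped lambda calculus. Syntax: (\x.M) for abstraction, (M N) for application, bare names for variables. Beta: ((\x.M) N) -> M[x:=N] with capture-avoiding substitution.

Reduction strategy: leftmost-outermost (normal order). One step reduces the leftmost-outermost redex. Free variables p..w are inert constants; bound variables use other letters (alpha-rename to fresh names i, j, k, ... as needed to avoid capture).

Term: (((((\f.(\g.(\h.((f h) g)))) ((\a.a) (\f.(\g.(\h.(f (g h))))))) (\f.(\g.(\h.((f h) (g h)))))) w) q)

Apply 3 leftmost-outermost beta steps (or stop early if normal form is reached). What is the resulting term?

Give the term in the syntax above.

Answer: (((((\a.a) (\f.(\g.(\h.(f (g h)))))) w) (\f.(\g.(\h.((f h) (g h)))))) q)

Derivation:
Step 0: (((((\f.(\g.(\h.((f h) g)))) ((\a.a) (\f.(\g.(\h.(f (g h))))))) (\f.(\g.(\h.((f h) (g h)))))) w) q)
Step 1: ((((\g.(\h.((((\a.a) (\f.(\g.(\h.(f (g h)))))) h) g))) (\f.(\g.(\h.((f h) (g h)))))) w) q)
Step 2: (((\h.((((\a.a) (\f.(\g.(\h.(f (g h)))))) h) (\f.(\g.(\h.((f h) (g h))))))) w) q)
Step 3: (((((\a.a) (\f.(\g.(\h.(f (g h)))))) w) (\f.(\g.(\h.((f h) (g h)))))) q)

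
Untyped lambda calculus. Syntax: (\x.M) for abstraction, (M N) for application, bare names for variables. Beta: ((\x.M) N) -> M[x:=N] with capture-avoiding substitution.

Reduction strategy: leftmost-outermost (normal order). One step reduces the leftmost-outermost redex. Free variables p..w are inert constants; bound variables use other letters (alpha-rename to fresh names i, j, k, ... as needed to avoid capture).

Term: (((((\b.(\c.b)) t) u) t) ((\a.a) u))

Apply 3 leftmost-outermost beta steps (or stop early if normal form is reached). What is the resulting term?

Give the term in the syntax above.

Answer: ((t t) u)

Derivation:
Step 0: (((((\b.(\c.b)) t) u) t) ((\a.a) u))
Step 1: ((((\c.t) u) t) ((\a.a) u))
Step 2: ((t t) ((\a.a) u))
Step 3: ((t t) u)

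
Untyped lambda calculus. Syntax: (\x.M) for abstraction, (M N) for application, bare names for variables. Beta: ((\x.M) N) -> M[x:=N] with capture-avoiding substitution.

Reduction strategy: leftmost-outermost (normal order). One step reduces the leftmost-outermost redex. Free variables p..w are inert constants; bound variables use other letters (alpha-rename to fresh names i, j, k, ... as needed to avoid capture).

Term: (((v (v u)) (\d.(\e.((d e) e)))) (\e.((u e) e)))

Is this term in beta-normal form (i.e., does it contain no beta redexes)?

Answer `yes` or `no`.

Term: (((v (v u)) (\d.(\e.((d e) e)))) (\e.((u e) e)))
No beta redexes found.

Answer: yes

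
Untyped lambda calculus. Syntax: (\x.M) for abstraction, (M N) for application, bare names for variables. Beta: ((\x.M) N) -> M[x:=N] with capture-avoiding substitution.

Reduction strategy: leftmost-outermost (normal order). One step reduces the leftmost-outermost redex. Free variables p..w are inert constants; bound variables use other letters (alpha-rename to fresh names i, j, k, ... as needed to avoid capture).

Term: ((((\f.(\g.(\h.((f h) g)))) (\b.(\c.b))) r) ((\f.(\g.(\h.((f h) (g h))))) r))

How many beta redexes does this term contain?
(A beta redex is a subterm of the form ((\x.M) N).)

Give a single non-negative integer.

Term: ((((\f.(\g.(\h.((f h) g)))) (\b.(\c.b))) r) ((\f.(\g.(\h.((f h) (g h))))) r))
  Redex: ((\f.(\g.(\h.((f h) g)))) (\b.(\c.b)))
  Redex: ((\f.(\g.(\h.((f h) (g h))))) r)
Total redexes: 2

Answer: 2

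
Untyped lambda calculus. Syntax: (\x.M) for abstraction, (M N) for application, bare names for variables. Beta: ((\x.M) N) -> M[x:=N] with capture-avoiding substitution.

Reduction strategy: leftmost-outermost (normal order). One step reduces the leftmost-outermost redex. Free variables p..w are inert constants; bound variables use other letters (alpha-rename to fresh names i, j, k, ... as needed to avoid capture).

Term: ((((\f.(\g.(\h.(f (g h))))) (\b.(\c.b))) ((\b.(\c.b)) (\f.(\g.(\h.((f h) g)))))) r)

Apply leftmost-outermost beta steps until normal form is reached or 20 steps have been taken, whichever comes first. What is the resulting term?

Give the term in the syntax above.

Answer: (\c.(\f.(\g.(\h.((f h) g)))))

Derivation:
Step 0: ((((\f.(\g.(\h.(f (g h))))) (\b.(\c.b))) ((\b.(\c.b)) (\f.(\g.(\h.((f h) g)))))) r)
Step 1: (((\g.(\h.((\b.(\c.b)) (g h)))) ((\b.(\c.b)) (\f.(\g.(\h.((f h) g)))))) r)
Step 2: ((\h.((\b.(\c.b)) (((\b.(\c.b)) (\f.(\g.(\h.((f h) g))))) h))) r)
Step 3: ((\b.(\c.b)) (((\b.(\c.b)) (\f.(\g.(\h.((f h) g))))) r))
Step 4: (\c.(((\b.(\c.b)) (\f.(\g.(\h.((f h) g))))) r))
Step 5: (\c.((\c.(\f.(\g.(\h.((f h) g))))) r))
Step 6: (\c.(\f.(\g.(\h.((f h) g)))))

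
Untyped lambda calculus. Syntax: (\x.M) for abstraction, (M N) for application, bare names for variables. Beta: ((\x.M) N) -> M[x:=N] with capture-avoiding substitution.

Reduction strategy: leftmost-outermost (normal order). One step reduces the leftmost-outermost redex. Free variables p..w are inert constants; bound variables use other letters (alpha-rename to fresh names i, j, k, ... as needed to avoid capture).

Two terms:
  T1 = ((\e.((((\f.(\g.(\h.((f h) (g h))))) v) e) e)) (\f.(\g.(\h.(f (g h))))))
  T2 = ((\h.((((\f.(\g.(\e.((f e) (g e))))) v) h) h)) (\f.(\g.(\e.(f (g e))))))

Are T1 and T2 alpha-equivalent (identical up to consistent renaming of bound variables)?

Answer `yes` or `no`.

Term 1: ((\e.((((\f.(\g.(\h.((f h) (g h))))) v) e) e)) (\f.(\g.(\h.(f (g h))))))
Term 2: ((\h.((((\f.(\g.(\e.((f e) (g e))))) v) h) h)) (\f.(\g.(\e.(f (g e))))))
Alpha-equivalence: compare structure up to binder renaming.
Result: True

Answer: yes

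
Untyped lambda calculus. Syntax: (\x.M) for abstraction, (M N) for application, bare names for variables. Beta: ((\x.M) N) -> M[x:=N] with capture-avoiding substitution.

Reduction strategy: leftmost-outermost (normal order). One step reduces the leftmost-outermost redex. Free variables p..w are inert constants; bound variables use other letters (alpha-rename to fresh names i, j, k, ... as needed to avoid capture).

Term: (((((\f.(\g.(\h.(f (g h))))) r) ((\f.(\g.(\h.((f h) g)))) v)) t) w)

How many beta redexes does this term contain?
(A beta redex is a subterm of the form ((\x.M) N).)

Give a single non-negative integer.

Term: (((((\f.(\g.(\h.(f (g h))))) r) ((\f.(\g.(\h.((f h) g)))) v)) t) w)
  Redex: ((\f.(\g.(\h.(f (g h))))) r)
  Redex: ((\f.(\g.(\h.((f h) g)))) v)
Total redexes: 2

Answer: 2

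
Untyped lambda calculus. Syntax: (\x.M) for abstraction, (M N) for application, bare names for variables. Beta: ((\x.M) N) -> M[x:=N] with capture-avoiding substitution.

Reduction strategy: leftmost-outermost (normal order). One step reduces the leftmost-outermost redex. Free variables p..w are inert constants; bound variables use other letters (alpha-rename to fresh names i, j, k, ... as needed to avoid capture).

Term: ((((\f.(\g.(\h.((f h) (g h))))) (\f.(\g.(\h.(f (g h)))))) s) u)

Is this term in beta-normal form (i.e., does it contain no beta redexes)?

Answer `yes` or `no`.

Term: ((((\f.(\g.(\h.((f h) (g h))))) (\f.(\g.(\h.(f (g h)))))) s) u)
Found 1 beta redex(es).

Answer: no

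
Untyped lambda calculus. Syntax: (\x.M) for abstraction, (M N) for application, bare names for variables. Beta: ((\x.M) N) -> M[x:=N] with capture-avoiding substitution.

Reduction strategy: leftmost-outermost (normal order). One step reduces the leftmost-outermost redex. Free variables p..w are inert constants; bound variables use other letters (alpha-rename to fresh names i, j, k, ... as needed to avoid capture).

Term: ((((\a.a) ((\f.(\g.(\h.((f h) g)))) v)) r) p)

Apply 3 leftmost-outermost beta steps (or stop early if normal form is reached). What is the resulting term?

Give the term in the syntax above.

Answer: ((\h.((v h) r)) p)

Derivation:
Step 0: ((((\a.a) ((\f.(\g.(\h.((f h) g)))) v)) r) p)
Step 1: ((((\f.(\g.(\h.((f h) g)))) v) r) p)
Step 2: (((\g.(\h.((v h) g))) r) p)
Step 3: ((\h.((v h) r)) p)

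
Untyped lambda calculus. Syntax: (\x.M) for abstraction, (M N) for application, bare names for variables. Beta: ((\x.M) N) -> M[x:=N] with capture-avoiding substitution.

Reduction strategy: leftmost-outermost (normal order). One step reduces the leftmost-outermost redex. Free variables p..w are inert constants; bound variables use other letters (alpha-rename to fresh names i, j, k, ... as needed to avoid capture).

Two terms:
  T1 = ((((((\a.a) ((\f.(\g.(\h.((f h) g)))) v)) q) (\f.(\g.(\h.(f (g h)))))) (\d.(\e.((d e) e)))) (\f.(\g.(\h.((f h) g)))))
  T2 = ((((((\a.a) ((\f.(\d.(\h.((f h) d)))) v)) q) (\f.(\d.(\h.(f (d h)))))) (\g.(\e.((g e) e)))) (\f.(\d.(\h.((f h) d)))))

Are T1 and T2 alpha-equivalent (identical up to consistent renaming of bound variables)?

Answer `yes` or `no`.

Answer: yes

Derivation:
Term 1: ((((((\a.a) ((\f.(\g.(\h.((f h) g)))) v)) q) (\f.(\g.(\h.(f (g h)))))) (\d.(\e.((d e) e)))) (\f.(\g.(\h.((f h) g)))))
Term 2: ((((((\a.a) ((\f.(\d.(\h.((f h) d)))) v)) q) (\f.(\d.(\h.(f (d h)))))) (\g.(\e.((g e) e)))) (\f.(\d.(\h.((f h) d)))))
Alpha-equivalence: compare structure up to binder renaming.
Result: True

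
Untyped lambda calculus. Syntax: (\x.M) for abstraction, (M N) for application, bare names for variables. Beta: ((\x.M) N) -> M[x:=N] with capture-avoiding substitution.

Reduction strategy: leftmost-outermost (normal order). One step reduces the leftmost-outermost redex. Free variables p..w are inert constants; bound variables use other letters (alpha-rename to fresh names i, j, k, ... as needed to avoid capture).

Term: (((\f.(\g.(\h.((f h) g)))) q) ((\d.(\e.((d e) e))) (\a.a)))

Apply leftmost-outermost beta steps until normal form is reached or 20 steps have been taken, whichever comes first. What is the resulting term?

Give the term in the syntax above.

Step 0: (((\f.(\g.(\h.((f h) g)))) q) ((\d.(\e.((d e) e))) (\a.a)))
Step 1: ((\g.(\h.((q h) g))) ((\d.(\e.((d e) e))) (\a.a)))
Step 2: (\h.((q h) ((\d.(\e.((d e) e))) (\a.a))))
Step 3: (\h.((q h) (\e.(((\a.a) e) e))))
Step 4: (\h.((q h) (\e.(e e))))

Answer: (\h.((q h) (\e.(e e))))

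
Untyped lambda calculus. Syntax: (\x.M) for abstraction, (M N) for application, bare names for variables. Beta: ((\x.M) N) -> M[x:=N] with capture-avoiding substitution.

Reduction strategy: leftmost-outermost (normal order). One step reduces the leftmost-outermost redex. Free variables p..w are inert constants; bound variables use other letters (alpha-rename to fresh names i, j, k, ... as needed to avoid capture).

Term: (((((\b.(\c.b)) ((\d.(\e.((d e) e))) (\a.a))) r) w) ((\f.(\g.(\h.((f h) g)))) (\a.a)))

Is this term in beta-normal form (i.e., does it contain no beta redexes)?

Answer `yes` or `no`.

Term: (((((\b.(\c.b)) ((\d.(\e.((d e) e))) (\a.a))) r) w) ((\f.(\g.(\h.((f h) g)))) (\a.a)))
Found 3 beta redex(es).

Answer: no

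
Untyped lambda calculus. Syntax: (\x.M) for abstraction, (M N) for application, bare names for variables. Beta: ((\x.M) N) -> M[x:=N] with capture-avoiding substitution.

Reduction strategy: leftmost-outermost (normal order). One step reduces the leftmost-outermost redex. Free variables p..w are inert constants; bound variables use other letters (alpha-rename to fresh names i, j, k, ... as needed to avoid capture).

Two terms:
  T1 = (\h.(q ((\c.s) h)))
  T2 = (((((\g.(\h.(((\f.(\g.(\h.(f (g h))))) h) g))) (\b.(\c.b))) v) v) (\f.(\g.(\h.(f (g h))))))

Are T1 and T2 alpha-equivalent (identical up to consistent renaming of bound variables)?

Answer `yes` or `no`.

Answer: no

Derivation:
Term 1: (\h.(q ((\c.s) h)))
Term 2: (((((\g.(\h.(((\f.(\g.(\h.(f (g h))))) h) g))) (\b.(\c.b))) v) v) (\f.(\g.(\h.(f (g h))))))
Alpha-equivalence: compare structure up to binder renaming.
Result: False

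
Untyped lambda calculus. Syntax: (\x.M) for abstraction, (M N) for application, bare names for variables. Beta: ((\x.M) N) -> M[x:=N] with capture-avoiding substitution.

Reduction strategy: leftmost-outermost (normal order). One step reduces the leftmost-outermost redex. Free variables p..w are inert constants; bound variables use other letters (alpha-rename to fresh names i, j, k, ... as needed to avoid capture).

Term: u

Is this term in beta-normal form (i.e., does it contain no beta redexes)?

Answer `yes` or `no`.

Answer: yes

Derivation:
Term: u
No beta redexes found.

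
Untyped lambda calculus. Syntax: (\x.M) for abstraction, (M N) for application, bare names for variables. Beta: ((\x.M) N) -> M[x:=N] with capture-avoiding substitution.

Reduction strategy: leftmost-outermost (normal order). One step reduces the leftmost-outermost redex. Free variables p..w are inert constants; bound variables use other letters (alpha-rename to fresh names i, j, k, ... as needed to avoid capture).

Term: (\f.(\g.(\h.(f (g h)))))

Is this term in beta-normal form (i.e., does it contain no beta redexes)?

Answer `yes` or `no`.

Term: (\f.(\g.(\h.(f (g h)))))
No beta redexes found.

Answer: yes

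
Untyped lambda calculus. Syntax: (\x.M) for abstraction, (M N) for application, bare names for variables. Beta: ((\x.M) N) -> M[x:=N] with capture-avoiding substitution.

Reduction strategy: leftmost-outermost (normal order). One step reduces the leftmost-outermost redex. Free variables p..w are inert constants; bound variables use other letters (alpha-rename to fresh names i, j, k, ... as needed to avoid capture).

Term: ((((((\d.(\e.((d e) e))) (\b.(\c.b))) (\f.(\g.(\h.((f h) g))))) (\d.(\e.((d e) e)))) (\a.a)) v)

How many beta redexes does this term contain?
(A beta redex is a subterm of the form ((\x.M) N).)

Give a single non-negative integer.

Answer: 1

Derivation:
Term: ((((((\d.(\e.((d e) e))) (\b.(\c.b))) (\f.(\g.(\h.((f h) g))))) (\d.(\e.((d e) e)))) (\a.a)) v)
  Redex: ((\d.(\e.((d e) e))) (\b.(\c.b)))
Total redexes: 1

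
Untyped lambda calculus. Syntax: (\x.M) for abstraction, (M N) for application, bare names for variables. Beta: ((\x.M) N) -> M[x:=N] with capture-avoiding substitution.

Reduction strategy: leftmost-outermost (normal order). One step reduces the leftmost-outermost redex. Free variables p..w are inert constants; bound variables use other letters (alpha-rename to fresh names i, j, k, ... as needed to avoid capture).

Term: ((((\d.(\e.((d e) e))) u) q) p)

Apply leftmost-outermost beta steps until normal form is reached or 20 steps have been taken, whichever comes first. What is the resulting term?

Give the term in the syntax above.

Step 0: ((((\d.(\e.((d e) e))) u) q) p)
Step 1: (((\e.((u e) e)) q) p)
Step 2: (((u q) q) p)

Answer: (((u q) q) p)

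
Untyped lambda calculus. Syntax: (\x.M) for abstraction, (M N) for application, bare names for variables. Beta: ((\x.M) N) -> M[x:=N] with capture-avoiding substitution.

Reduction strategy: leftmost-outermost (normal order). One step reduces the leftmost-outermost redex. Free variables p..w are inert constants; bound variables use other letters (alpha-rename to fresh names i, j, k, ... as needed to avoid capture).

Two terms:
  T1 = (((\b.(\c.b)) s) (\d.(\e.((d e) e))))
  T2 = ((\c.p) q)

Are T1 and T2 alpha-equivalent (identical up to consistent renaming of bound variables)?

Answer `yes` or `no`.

Term 1: (((\b.(\c.b)) s) (\d.(\e.((d e) e))))
Term 2: ((\c.p) q)
Alpha-equivalence: compare structure up to binder renaming.
Result: False

Answer: no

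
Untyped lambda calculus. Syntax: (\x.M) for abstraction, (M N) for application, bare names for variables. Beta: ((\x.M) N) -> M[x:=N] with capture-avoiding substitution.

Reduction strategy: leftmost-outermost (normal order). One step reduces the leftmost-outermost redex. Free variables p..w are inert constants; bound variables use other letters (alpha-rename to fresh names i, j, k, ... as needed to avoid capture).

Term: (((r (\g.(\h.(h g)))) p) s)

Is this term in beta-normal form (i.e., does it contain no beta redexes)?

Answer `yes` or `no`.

Answer: yes

Derivation:
Term: (((r (\g.(\h.(h g)))) p) s)
No beta redexes found.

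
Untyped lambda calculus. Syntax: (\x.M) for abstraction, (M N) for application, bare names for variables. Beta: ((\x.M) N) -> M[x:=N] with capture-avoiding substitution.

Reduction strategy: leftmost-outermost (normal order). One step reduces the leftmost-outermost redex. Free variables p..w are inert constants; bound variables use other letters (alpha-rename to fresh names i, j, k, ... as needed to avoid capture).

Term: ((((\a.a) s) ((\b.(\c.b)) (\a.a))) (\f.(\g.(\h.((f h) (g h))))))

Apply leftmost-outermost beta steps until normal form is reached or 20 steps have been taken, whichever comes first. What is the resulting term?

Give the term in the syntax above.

Step 0: ((((\a.a) s) ((\b.(\c.b)) (\a.a))) (\f.(\g.(\h.((f h) (g h))))))
Step 1: ((s ((\b.(\c.b)) (\a.a))) (\f.(\g.(\h.((f h) (g h))))))
Step 2: ((s (\c.(\a.a))) (\f.(\g.(\h.((f h) (g h))))))

Answer: ((s (\c.(\a.a))) (\f.(\g.(\h.((f h) (g h))))))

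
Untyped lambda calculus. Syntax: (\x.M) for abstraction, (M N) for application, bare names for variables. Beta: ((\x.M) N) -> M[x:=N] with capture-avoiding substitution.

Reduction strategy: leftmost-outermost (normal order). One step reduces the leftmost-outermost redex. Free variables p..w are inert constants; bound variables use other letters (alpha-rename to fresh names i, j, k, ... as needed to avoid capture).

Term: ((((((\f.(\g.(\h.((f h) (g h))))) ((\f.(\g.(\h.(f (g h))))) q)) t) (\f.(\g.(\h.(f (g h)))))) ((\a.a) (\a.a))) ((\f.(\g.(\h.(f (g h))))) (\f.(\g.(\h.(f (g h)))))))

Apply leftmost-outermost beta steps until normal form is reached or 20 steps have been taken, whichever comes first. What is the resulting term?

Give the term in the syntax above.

Step 0: ((((((\f.(\g.(\h.((f h) (g h))))) ((\f.(\g.(\h.(f (g h))))) q)) t) (\f.(\g.(\h.(f (g h)))))) ((\a.a) (\a.a))) ((\f.(\g.(\h.(f (g h))))) (\f.(\g.(\h.(f (g h)))))))
Step 1: (((((\g.(\h.((((\f.(\g.(\h.(f (g h))))) q) h) (g h)))) t) (\f.(\g.(\h.(f (g h)))))) ((\a.a) (\a.a))) ((\f.(\g.(\h.(f (g h))))) (\f.(\g.(\h.(f (g h)))))))
Step 2: ((((\h.((((\f.(\g.(\h.(f (g h))))) q) h) (t h))) (\f.(\g.(\h.(f (g h)))))) ((\a.a) (\a.a))) ((\f.(\g.(\h.(f (g h))))) (\f.(\g.(\h.(f (g h)))))))
Step 3: ((((((\f.(\g.(\h.(f (g h))))) q) (\f.(\g.(\h.(f (g h)))))) (t (\f.(\g.(\h.(f (g h))))))) ((\a.a) (\a.a))) ((\f.(\g.(\h.(f (g h))))) (\f.(\g.(\h.(f (g h)))))))
Step 4: (((((\g.(\h.(q (g h)))) (\f.(\g.(\h.(f (g h)))))) (t (\f.(\g.(\h.(f (g h))))))) ((\a.a) (\a.a))) ((\f.(\g.(\h.(f (g h))))) (\f.(\g.(\h.(f (g h)))))))
Step 5: ((((\h.(q ((\f.(\g.(\h.(f (g h))))) h))) (t (\f.(\g.(\h.(f (g h))))))) ((\a.a) (\a.a))) ((\f.(\g.(\h.(f (g h))))) (\f.(\g.(\h.(f (g h)))))))
Step 6: (((q ((\f.(\g.(\h.(f (g h))))) (t (\f.(\g.(\h.(f (g h)))))))) ((\a.a) (\a.a))) ((\f.(\g.(\h.(f (g h))))) (\f.(\g.(\h.(f (g h)))))))
Step 7: (((q (\g.(\h.((t (\f.(\g.(\h.(f (g h)))))) (g h))))) ((\a.a) (\a.a))) ((\f.(\g.(\h.(f (g h))))) (\f.(\g.(\h.(f (g h)))))))
Step 8: (((q (\g.(\h.((t (\f.(\g.(\h.(f (g h)))))) (g h))))) (\a.a)) ((\f.(\g.(\h.(f (g h))))) (\f.(\g.(\h.(f (g h)))))))
Step 9: (((q (\g.(\h.((t (\f.(\g.(\h.(f (g h)))))) (g h))))) (\a.a)) (\g.(\h.((\f.(\g.(\h.(f (g h))))) (g h)))))
Step 10: (((q (\g.(\h.((t (\f.(\g.(\h.(f (g h)))))) (g h))))) (\a.a)) (\g.(\h.(\i.(\j.((g h) (i j)))))))

Answer: (((q (\g.(\h.((t (\f.(\g.(\h.(f (g h)))))) (g h))))) (\a.a)) (\g.(\h.(\i.(\j.((g h) (i j)))))))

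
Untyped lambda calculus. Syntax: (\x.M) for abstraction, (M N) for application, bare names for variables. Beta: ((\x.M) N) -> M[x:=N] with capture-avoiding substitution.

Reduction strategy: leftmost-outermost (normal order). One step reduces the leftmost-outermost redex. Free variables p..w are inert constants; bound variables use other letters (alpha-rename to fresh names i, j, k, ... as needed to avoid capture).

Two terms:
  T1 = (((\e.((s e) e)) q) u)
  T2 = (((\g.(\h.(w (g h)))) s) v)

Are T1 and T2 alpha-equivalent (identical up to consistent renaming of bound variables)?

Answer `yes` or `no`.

Term 1: (((\e.((s e) e)) q) u)
Term 2: (((\g.(\h.(w (g h)))) s) v)
Alpha-equivalence: compare structure up to binder renaming.
Result: False

Answer: no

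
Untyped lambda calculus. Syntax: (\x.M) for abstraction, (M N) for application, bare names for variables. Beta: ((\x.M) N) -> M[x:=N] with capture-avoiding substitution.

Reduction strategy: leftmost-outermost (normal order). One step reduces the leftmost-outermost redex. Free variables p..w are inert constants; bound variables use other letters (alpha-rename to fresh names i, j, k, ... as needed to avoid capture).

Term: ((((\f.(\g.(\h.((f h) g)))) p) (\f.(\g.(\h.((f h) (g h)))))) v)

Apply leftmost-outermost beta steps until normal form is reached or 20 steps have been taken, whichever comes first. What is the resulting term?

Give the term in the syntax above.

Answer: ((p v) (\f.(\g.(\h.((f h) (g h))))))

Derivation:
Step 0: ((((\f.(\g.(\h.((f h) g)))) p) (\f.(\g.(\h.((f h) (g h)))))) v)
Step 1: (((\g.(\h.((p h) g))) (\f.(\g.(\h.((f h) (g h)))))) v)
Step 2: ((\h.((p h) (\f.(\g.(\h.((f h) (g h))))))) v)
Step 3: ((p v) (\f.(\g.(\h.((f h) (g h))))))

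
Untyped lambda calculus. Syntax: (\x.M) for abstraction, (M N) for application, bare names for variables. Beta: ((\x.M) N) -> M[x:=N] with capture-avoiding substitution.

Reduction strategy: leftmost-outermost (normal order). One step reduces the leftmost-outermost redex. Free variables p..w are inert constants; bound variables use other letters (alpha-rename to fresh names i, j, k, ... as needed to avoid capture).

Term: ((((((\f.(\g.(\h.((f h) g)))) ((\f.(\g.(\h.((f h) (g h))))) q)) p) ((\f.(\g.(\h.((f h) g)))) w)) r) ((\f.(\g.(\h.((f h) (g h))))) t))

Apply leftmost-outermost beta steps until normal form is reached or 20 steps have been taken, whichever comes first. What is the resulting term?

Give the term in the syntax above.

Answer: ((((q p) (\h.((w h) p))) r) (\g.(\h.((t h) (g h)))))

Derivation:
Step 0: ((((((\f.(\g.(\h.((f h) g)))) ((\f.(\g.(\h.((f h) (g h))))) q)) p) ((\f.(\g.(\h.((f h) g)))) w)) r) ((\f.(\g.(\h.((f h) (g h))))) t))
Step 1: (((((\g.(\h.((((\f.(\g.(\h.((f h) (g h))))) q) h) g))) p) ((\f.(\g.(\h.((f h) g)))) w)) r) ((\f.(\g.(\h.((f h) (g h))))) t))
Step 2: ((((\h.((((\f.(\g.(\h.((f h) (g h))))) q) h) p)) ((\f.(\g.(\h.((f h) g)))) w)) r) ((\f.(\g.(\h.((f h) (g h))))) t))
Step 3: ((((((\f.(\g.(\h.((f h) (g h))))) q) ((\f.(\g.(\h.((f h) g)))) w)) p) r) ((\f.(\g.(\h.((f h) (g h))))) t))
Step 4: (((((\g.(\h.((q h) (g h)))) ((\f.(\g.(\h.((f h) g)))) w)) p) r) ((\f.(\g.(\h.((f h) (g h))))) t))
Step 5: ((((\h.((q h) (((\f.(\g.(\h.((f h) g)))) w) h))) p) r) ((\f.(\g.(\h.((f h) (g h))))) t))
Step 6: ((((q p) (((\f.(\g.(\h.((f h) g)))) w) p)) r) ((\f.(\g.(\h.((f h) (g h))))) t))
Step 7: ((((q p) ((\g.(\h.((w h) g))) p)) r) ((\f.(\g.(\h.((f h) (g h))))) t))
Step 8: ((((q p) (\h.((w h) p))) r) ((\f.(\g.(\h.((f h) (g h))))) t))
Step 9: ((((q p) (\h.((w h) p))) r) (\g.(\h.((t h) (g h)))))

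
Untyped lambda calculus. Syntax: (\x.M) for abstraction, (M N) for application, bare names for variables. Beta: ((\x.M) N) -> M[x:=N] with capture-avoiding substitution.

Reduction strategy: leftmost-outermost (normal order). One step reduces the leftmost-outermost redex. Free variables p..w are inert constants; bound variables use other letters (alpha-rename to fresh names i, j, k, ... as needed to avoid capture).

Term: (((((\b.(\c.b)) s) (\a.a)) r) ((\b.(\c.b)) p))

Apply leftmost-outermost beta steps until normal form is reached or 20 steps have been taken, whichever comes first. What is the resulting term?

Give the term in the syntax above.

Step 0: (((((\b.(\c.b)) s) (\a.a)) r) ((\b.(\c.b)) p))
Step 1: ((((\c.s) (\a.a)) r) ((\b.(\c.b)) p))
Step 2: ((s r) ((\b.(\c.b)) p))
Step 3: ((s r) (\c.p))

Answer: ((s r) (\c.p))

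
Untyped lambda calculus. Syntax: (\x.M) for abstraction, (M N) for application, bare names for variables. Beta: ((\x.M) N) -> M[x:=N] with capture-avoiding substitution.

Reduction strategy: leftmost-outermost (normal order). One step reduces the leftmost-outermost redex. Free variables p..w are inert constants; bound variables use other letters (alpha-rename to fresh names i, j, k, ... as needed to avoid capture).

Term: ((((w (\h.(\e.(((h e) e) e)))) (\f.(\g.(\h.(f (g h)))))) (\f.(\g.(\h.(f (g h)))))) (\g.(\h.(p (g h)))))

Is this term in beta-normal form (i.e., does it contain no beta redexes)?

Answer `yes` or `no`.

Term: ((((w (\h.(\e.(((h e) e) e)))) (\f.(\g.(\h.(f (g h)))))) (\f.(\g.(\h.(f (g h)))))) (\g.(\h.(p (g h)))))
No beta redexes found.

Answer: yes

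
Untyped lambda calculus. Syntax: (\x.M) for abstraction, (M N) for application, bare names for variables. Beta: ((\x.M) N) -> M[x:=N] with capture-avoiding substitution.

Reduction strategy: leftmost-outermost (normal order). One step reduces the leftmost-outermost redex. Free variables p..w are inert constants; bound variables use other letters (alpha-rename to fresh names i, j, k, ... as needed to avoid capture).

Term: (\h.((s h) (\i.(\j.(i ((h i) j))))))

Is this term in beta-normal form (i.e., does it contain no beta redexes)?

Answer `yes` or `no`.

Answer: yes

Derivation:
Term: (\h.((s h) (\i.(\j.(i ((h i) j))))))
No beta redexes found.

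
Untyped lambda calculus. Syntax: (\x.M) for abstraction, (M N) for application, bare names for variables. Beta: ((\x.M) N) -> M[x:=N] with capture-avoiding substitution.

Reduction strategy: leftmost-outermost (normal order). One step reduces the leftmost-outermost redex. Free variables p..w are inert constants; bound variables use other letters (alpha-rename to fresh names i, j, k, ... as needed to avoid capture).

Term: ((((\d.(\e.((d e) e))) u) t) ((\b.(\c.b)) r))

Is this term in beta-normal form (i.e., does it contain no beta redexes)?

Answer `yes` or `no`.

Answer: no

Derivation:
Term: ((((\d.(\e.((d e) e))) u) t) ((\b.(\c.b)) r))
Found 2 beta redex(es).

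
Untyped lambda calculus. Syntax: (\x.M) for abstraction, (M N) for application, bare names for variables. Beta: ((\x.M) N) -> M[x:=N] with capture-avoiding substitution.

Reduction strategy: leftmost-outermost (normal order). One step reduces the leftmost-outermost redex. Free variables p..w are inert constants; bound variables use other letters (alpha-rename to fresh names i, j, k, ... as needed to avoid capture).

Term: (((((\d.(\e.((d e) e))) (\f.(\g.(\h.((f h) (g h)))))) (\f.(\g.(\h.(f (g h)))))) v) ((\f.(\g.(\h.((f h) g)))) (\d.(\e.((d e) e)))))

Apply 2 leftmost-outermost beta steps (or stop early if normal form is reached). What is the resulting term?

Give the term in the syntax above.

Step 0: (((((\d.(\e.((d e) e))) (\f.(\g.(\h.((f h) (g h)))))) (\f.(\g.(\h.(f (g h)))))) v) ((\f.(\g.(\h.((f h) g)))) (\d.(\e.((d e) e)))))
Step 1: ((((\e.(((\f.(\g.(\h.((f h) (g h))))) e) e)) (\f.(\g.(\h.(f (g h)))))) v) ((\f.(\g.(\h.((f h) g)))) (\d.(\e.((d e) e)))))
Step 2: (((((\f.(\g.(\h.((f h) (g h))))) (\f.(\g.(\h.(f (g h)))))) (\f.(\g.(\h.(f (g h)))))) v) ((\f.(\g.(\h.((f h) g)))) (\d.(\e.((d e) e)))))

Answer: (((((\f.(\g.(\h.((f h) (g h))))) (\f.(\g.(\h.(f (g h)))))) (\f.(\g.(\h.(f (g h)))))) v) ((\f.(\g.(\h.((f h) g)))) (\d.(\e.((d e) e)))))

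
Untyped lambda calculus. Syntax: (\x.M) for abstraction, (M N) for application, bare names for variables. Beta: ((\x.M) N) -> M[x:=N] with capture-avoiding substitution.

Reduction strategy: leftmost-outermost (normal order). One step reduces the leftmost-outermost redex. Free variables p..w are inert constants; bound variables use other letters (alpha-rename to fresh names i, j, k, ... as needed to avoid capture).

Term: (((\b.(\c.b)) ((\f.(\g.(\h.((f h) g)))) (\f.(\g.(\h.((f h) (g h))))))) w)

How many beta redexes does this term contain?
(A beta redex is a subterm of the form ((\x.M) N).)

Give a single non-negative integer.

Answer: 2

Derivation:
Term: (((\b.(\c.b)) ((\f.(\g.(\h.((f h) g)))) (\f.(\g.(\h.((f h) (g h))))))) w)
  Redex: ((\b.(\c.b)) ((\f.(\g.(\h.((f h) g)))) (\f.(\g.(\h.((f h) (g h)))))))
  Redex: ((\f.(\g.(\h.((f h) g)))) (\f.(\g.(\h.((f h) (g h))))))
Total redexes: 2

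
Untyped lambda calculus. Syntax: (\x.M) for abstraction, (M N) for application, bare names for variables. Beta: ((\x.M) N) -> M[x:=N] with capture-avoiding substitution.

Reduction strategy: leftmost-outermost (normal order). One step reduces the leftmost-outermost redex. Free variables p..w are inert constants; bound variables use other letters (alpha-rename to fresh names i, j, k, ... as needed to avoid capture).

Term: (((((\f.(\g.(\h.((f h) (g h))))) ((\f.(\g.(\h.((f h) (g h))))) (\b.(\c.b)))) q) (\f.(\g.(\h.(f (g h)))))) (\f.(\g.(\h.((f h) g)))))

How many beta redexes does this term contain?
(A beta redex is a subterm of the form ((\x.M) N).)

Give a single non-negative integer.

Term: (((((\f.(\g.(\h.((f h) (g h))))) ((\f.(\g.(\h.((f h) (g h))))) (\b.(\c.b)))) q) (\f.(\g.(\h.(f (g h)))))) (\f.(\g.(\h.((f h) g)))))
  Redex: ((\f.(\g.(\h.((f h) (g h))))) ((\f.(\g.(\h.((f h) (g h))))) (\b.(\c.b))))
  Redex: ((\f.(\g.(\h.((f h) (g h))))) (\b.(\c.b)))
Total redexes: 2

Answer: 2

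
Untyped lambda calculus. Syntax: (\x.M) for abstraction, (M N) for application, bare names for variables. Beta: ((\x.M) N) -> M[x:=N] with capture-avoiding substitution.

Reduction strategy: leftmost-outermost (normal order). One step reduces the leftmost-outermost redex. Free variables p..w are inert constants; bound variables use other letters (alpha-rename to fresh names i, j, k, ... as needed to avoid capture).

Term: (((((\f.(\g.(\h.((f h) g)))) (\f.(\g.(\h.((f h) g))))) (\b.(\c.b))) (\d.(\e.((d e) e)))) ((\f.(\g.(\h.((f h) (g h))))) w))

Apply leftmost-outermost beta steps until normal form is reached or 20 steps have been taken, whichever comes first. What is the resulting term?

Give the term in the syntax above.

Answer: ((w (\b.(\c.b))) (\c.(\b.(\c.b))))

Derivation:
Step 0: (((((\f.(\g.(\h.((f h) g)))) (\f.(\g.(\h.((f h) g))))) (\b.(\c.b))) (\d.(\e.((d e) e)))) ((\f.(\g.(\h.((f h) (g h))))) w))
Step 1: ((((\g.(\h.(((\f.(\g.(\h.((f h) g)))) h) g))) (\b.(\c.b))) (\d.(\e.((d e) e)))) ((\f.(\g.(\h.((f h) (g h))))) w))
Step 2: (((\h.(((\f.(\g.(\h.((f h) g)))) h) (\b.(\c.b)))) (\d.(\e.((d e) e)))) ((\f.(\g.(\h.((f h) (g h))))) w))
Step 3: ((((\f.(\g.(\h.((f h) g)))) (\d.(\e.((d e) e)))) (\b.(\c.b))) ((\f.(\g.(\h.((f h) (g h))))) w))
Step 4: (((\g.(\h.(((\d.(\e.((d e) e))) h) g))) (\b.(\c.b))) ((\f.(\g.(\h.((f h) (g h))))) w))
Step 5: ((\h.(((\d.(\e.((d e) e))) h) (\b.(\c.b)))) ((\f.(\g.(\h.((f h) (g h))))) w))
Step 6: (((\d.(\e.((d e) e))) ((\f.(\g.(\h.((f h) (g h))))) w)) (\b.(\c.b)))
Step 7: ((\e.((((\f.(\g.(\h.((f h) (g h))))) w) e) e)) (\b.(\c.b)))
Step 8: ((((\f.(\g.(\h.((f h) (g h))))) w) (\b.(\c.b))) (\b.(\c.b)))
Step 9: (((\g.(\h.((w h) (g h)))) (\b.(\c.b))) (\b.(\c.b)))
Step 10: ((\h.((w h) ((\b.(\c.b)) h))) (\b.(\c.b)))
Step 11: ((w (\b.(\c.b))) ((\b.(\c.b)) (\b.(\c.b))))
Step 12: ((w (\b.(\c.b))) (\c.(\b.(\c.b))))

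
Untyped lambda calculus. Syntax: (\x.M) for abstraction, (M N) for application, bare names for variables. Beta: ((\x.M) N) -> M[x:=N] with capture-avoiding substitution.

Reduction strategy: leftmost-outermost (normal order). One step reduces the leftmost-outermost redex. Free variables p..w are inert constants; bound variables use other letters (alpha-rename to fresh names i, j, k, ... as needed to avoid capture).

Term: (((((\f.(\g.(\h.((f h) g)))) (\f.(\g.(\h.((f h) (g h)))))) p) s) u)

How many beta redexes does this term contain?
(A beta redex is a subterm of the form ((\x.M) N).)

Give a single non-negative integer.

Term: (((((\f.(\g.(\h.((f h) g)))) (\f.(\g.(\h.((f h) (g h)))))) p) s) u)
  Redex: ((\f.(\g.(\h.((f h) g)))) (\f.(\g.(\h.((f h) (g h))))))
Total redexes: 1

Answer: 1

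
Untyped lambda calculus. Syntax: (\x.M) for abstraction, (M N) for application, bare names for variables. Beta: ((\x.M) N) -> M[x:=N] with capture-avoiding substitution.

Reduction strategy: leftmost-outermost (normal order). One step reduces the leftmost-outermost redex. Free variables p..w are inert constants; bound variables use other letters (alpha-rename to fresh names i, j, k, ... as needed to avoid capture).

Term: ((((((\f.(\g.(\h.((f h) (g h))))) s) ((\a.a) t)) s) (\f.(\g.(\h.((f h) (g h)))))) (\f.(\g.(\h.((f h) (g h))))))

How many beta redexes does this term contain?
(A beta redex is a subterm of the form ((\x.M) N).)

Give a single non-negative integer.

Term: ((((((\f.(\g.(\h.((f h) (g h))))) s) ((\a.a) t)) s) (\f.(\g.(\h.((f h) (g h)))))) (\f.(\g.(\h.((f h) (g h))))))
  Redex: ((\f.(\g.(\h.((f h) (g h))))) s)
  Redex: ((\a.a) t)
Total redexes: 2

Answer: 2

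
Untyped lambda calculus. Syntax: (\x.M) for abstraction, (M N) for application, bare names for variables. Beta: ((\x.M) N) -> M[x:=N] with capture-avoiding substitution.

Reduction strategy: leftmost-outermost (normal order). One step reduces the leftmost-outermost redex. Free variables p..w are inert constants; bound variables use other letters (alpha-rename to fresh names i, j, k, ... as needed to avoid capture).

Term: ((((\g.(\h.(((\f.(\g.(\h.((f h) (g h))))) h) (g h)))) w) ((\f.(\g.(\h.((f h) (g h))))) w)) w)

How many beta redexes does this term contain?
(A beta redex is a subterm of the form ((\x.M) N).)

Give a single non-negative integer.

Term: ((((\g.(\h.(((\f.(\g.(\h.((f h) (g h))))) h) (g h)))) w) ((\f.(\g.(\h.((f h) (g h))))) w)) w)
  Redex: ((\g.(\h.(((\f.(\g.(\h.((f h) (g h))))) h) (g h)))) w)
  Redex: ((\f.(\g.(\h.((f h) (g h))))) h)
  Redex: ((\f.(\g.(\h.((f h) (g h))))) w)
Total redexes: 3

Answer: 3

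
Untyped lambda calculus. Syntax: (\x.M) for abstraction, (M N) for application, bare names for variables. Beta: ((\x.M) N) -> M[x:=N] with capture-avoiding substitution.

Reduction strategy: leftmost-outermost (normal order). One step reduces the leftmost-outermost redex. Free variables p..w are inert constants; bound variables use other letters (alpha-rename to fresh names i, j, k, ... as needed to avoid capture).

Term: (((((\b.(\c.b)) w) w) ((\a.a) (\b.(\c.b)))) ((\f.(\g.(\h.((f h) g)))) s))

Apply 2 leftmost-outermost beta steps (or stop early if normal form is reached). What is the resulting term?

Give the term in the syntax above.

Step 0: (((((\b.(\c.b)) w) w) ((\a.a) (\b.(\c.b)))) ((\f.(\g.(\h.((f h) g)))) s))
Step 1: ((((\c.w) w) ((\a.a) (\b.(\c.b)))) ((\f.(\g.(\h.((f h) g)))) s))
Step 2: ((w ((\a.a) (\b.(\c.b)))) ((\f.(\g.(\h.((f h) g)))) s))

Answer: ((w ((\a.a) (\b.(\c.b)))) ((\f.(\g.(\h.((f h) g)))) s))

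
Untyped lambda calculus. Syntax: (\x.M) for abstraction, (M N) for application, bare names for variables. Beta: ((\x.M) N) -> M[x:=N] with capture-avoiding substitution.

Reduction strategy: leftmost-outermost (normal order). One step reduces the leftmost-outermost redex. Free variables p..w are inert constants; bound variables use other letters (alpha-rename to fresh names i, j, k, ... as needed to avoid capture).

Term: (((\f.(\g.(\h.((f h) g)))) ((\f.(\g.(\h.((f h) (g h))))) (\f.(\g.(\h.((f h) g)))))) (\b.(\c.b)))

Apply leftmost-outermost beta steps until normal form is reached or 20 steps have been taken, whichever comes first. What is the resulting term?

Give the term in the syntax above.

Answer: (\h.(\i.i))

Derivation:
Step 0: (((\f.(\g.(\h.((f h) g)))) ((\f.(\g.(\h.((f h) (g h))))) (\f.(\g.(\h.((f h) g)))))) (\b.(\c.b)))
Step 1: ((\g.(\h.((((\f.(\g.(\h.((f h) (g h))))) (\f.(\g.(\h.((f h) g))))) h) g))) (\b.(\c.b)))
Step 2: (\h.((((\f.(\g.(\h.((f h) (g h))))) (\f.(\g.(\h.((f h) g))))) h) (\b.(\c.b))))
Step 3: (\h.(((\g.(\h.(((\f.(\g.(\h.((f h) g)))) h) (g h)))) h) (\b.(\c.b))))
Step 4: (\h.((\i.(((\f.(\g.(\h.((f h) g)))) i) (h i))) (\b.(\c.b))))
Step 5: (\h.(((\f.(\g.(\h.((f h) g)))) (\b.(\c.b))) (h (\b.(\c.b)))))
Step 6: (\h.((\g.(\h.(((\b.(\c.b)) h) g))) (h (\b.(\c.b)))))
Step 7: (\h.(\i.(((\b.(\c.b)) i) (h (\b.(\c.b))))))
Step 8: (\h.(\i.((\c.i) (h (\b.(\c.b))))))
Step 9: (\h.(\i.i))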